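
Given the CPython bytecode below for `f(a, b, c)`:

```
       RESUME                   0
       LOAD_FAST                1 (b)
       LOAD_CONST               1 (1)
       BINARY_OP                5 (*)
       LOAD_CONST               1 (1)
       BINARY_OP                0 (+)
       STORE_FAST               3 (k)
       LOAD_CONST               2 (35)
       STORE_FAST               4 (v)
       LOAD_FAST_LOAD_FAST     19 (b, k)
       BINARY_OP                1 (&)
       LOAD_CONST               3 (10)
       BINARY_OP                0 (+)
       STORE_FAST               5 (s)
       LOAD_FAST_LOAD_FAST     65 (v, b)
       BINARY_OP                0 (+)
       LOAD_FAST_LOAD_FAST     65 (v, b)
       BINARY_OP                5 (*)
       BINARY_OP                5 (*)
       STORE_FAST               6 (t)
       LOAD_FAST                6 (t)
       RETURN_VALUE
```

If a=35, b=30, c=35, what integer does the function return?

LOAD_FAST b → push 30. Stack: [30]
LOAD_CONST → push 1. Stack: [30, 1]
BINARY_OP * → 30 * 1 = 30. Stack: [30]
LOAD_CONST → push 1. Stack: [30, 1]
BINARY_OP + → 30 + 1 = 31. Stack: [31]
STORE_FAST k → k=31. Stack: []
LOAD_CONST → push 35. Stack: [35]
STORE_FAST v → v=35. Stack: []
LOAD_FAST_LOAD_FAST b,k → push 30,31. Stack: [30, 31]
BINARY_OP & → 30 & 31 = 30. Stack: [30]
LOAD_CONST → push 10. Stack: [30, 10]
BINARY_OP + → 30 + 10 = 40. Stack: [40]
STORE_FAST s → s=40. Stack: []
LOAD_FAST_LOAD_FAST v,b → push 35,30. Stack: [35, 30]
BINARY_OP + → 35 + 30 = 65. Stack: [65]
LOAD_FAST_LOAD_FAST v,b → push 35,30. Stack: [65, 35, 30]
BINARY_OP * → 35 * 30 = 1050. Stack: [65, 1050]
BINARY_OP * → 65 * 1050 = 68250. Stack: [68250]
STORE_FAST t → t=68250. Stack: []
LOAD_FAST t → push 68250. Stack: [68250]
RETURN_VALUE → return 68250.

68250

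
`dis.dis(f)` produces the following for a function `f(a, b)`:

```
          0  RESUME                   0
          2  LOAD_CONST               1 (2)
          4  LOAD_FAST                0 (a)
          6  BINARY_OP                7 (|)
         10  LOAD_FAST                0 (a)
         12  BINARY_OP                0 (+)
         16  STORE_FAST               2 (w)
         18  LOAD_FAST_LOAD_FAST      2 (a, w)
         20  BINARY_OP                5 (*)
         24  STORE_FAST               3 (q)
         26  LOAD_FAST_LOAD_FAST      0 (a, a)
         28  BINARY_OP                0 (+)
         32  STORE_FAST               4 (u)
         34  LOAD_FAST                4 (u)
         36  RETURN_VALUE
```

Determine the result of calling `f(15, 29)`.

LOAD_CONST → push 2. Stack: [2]
LOAD_FAST a → push 15. Stack: [2, 15]
BINARY_OP | → 2 | 15 = 15. Stack: [15]
LOAD_FAST a → push 15. Stack: [15, 15]
BINARY_OP + → 15 + 15 = 30. Stack: [30]
STORE_FAST w → w=30. Stack: []
LOAD_FAST_LOAD_FAST a,w → push 15,30. Stack: [15, 30]
BINARY_OP * → 15 * 30 = 450. Stack: [450]
STORE_FAST q → q=450. Stack: []
LOAD_FAST_LOAD_FAST a,a → push 15,15. Stack: [15, 15]
BINARY_OP + → 15 + 15 = 30. Stack: [30]
STORE_FAST u → u=30. Stack: []
LOAD_FAST u → push 30. Stack: [30]
RETURN_VALUE → return 30.

30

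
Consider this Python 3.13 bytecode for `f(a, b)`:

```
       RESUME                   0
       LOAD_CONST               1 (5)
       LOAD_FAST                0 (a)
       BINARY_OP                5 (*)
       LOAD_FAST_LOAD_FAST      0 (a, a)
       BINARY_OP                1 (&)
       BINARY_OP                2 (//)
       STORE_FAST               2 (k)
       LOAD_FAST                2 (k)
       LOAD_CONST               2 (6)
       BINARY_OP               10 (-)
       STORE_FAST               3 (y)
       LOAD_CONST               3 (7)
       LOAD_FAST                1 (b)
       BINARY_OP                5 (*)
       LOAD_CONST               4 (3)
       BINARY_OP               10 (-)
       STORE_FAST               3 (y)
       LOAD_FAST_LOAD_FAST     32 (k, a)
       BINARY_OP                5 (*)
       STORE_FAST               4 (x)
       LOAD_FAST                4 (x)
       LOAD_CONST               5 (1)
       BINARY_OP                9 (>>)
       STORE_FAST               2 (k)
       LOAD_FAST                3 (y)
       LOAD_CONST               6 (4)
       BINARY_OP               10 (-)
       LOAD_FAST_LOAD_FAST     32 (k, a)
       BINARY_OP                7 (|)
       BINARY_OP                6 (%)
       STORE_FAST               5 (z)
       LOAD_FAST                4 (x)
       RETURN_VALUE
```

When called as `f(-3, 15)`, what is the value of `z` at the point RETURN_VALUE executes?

-1

LOAD_CONST → push 5. Stack: [5]
LOAD_FAST a → push -3. Stack: [5, -3]
BINARY_OP * → 5 * -3 = -15. Stack: [-15]
LOAD_FAST_LOAD_FAST a,a → push -3,-3. Stack: [-15, -3, -3]
BINARY_OP & → -3 & -3 = -3. Stack: [-15, -3]
BINARY_OP // → -15 // -3 = 5. Stack: [5]
STORE_FAST k → k=5. Stack: []
LOAD_FAST k → push 5. Stack: [5]
LOAD_CONST → push 6. Stack: [5, 6]
BINARY_OP - → 5 - 6 = -1. Stack: [-1]
STORE_FAST y → y=-1. Stack: []
LOAD_CONST → push 7. Stack: [7]
LOAD_FAST b → push 15. Stack: [7, 15]
BINARY_OP * → 7 * 15 = 105. Stack: [105]
LOAD_CONST → push 3. Stack: [105, 3]
BINARY_OP - → 105 - 3 = 102. Stack: [102]
STORE_FAST y → y=102. Stack: []
LOAD_FAST_LOAD_FAST k,a → push 5,-3. Stack: [5, -3]
BINARY_OP * → 5 * -3 = -15. Stack: [-15]
STORE_FAST x → x=-15. Stack: []
LOAD_FAST x → push -15. Stack: [-15]
LOAD_CONST → push 1. Stack: [-15, 1]
BINARY_OP >> → -15 >> 1 = -8. Stack: [-8]
STORE_FAST k → k=-8. Stack: []
LOAD_FAST y → push 102. Stack: [102]
LOAD_CONST → push 4. Stack: [102, 4]
BINARY_OP - → 102 - 4 = 98. Stack: [98]
LOAD_FAST_LOAD_FAST k,a → push -8,-3. Stack: [98, -8, -3]
BINARY_OP | → -8 | -3 = -3. Stack: [98, -3]
BINARY_OP % → 98 % -3 = -1. Stack: [-1]
STORE_FAST z → z=-1. Stack: []
LOAD_FAST x → push -15. Stack: [-15]
RETURN_VALUE → return -15.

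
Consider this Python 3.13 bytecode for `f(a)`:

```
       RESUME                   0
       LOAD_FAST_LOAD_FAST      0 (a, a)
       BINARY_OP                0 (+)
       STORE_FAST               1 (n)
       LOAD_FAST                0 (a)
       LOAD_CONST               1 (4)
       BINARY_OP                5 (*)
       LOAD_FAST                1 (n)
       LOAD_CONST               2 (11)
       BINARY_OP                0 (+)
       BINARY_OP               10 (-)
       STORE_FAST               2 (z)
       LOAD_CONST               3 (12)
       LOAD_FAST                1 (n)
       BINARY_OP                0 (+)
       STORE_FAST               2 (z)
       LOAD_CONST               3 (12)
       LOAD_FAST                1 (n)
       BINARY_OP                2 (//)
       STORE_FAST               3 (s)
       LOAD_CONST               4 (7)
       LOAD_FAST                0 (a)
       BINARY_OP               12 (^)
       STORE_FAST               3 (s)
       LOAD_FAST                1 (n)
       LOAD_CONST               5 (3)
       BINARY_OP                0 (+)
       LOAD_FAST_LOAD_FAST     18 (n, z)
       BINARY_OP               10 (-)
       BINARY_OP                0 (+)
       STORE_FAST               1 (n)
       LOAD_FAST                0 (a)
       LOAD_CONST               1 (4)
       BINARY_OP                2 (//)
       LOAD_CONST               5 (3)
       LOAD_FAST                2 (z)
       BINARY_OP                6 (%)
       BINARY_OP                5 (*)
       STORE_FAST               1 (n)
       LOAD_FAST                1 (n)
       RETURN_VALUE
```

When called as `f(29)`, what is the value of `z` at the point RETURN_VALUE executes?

70

LOAD_FAST_LOAD_FAST a,a → push 29,29. Stack: [29, 29]
BINARY_OP + → 29 + 29 = 58. Stack: [58]
STORE_FAST n → n=58. Stack: []
LOAD_FAST a → push 29. Stack: [29]
LOAD_CONST → push 4. Stack: [29, 4]
BINARY_OP * → 29 * 4 = 116. Stack: [116]
LOAD_FAST n → push 58. Stack: [116, 58]
LOAD_CONST → push 11. Stack: [116, 58, 11]
BINARY_OP + → 58 + 11 = 69. Stack: [116, 69]
BINARY_OP - → 116 - 69 = 47. Stack: [47]
STORE_FAST z → z=47. Stack: []
LOAD_CONST → push 12. Stack: [12]
LOAD_FAST n → push 58. Stack: [12, 58]
BINARY_OP + → 12 + 58 = 70. Stack: [70]
STORE_FAST z → z=70. Stack: []
LOAD_CONST → push 12. Stack: [12]
LOAD_FAST n → push 58. Stack: [12, 58]
BINARY_OP // → 12 // 58 = 0. Stack: [0]
STORE_FAST s → s=0. Stack: []
LOAD_CONST → push 7. Stack: [7]
LOAD_FAST a → push 29. Stack: [7, 29]
BINARY_OP ^ → 7 ^ 29 = 26. Stack: [26]
STORE_FAST s → s=26. Stack: []
LOAD_FAST n → push 58. Stack: [58]
LOAD_CONST → push 3. Stack: [58, 3]
BINARY_OP + → 58 + 3 = 61. Stack: [61]
LOAD_FAST_LOAD_FAST n,z → push 58,70. Stack: [61, 58, 70]
BINARY_OP - → 58 - 70 = -12. Stack: [61, -12]
BINARY_OP + → 61 + -12 = 49. Stack: [49]
STORE_FAST n → n=49. Stack: []
LOAD_FAST a → push 29. Stack: [29]
LOAD_CONST → push 4. Stack: [29, 4]
BINARY_OP // → 29 // 4 = 7. Stack: [7]
LOAD_CONST → push 3. Stack: [7, 3]
LOAD_FAST z → push 70. Stack: [7, 3, 70]
BINARY_OP % → 3 % 70 = 3. Stack: [7, 3]
BINARY_OP * → 7 * 3 = 21. Stack: [21]
STORE_FAST n → n=21. Stack: []
LOAD_FAST n → push 21. Stack: [21]
RETURN_VALUE → return 21.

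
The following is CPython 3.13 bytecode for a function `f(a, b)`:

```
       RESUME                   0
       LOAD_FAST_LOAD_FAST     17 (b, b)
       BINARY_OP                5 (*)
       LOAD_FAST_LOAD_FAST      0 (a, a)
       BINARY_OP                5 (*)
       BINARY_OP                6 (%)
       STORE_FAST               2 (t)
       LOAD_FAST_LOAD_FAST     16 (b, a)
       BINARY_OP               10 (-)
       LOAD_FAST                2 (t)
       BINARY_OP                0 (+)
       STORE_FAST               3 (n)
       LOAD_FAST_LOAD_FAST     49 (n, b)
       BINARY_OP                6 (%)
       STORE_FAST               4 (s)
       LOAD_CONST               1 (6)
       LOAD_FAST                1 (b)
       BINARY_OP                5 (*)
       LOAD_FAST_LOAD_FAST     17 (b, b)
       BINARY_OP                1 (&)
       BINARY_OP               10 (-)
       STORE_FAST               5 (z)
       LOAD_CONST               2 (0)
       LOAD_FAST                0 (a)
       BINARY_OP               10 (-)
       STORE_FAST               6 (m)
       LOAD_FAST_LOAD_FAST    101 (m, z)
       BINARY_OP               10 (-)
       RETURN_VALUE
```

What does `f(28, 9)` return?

-73

LOAD_FAST_LOAD_FAST b,b → push 9,9. Stack: [9, 9]
BINARY_OP * → 9 * 9 = 81. Stack: [81]
LOAD_FAST_LOAD_FAST a,a → push 28,28. Stack: [81, 28, 28]
BINARY_OP * → 28 * 28 = 784. Stack: [81, 784]
BINARY_OP % → 81 % 784 = 81. Stack: [81]
STORE_FAST t → t=81. Stack: []
LOAD_FAST_LOAD_FAST b,a → push 9,28. Stack: [9, 28]
BINARY_OP - → 9 - 28 = -19. Stack: [-19]
LOAD_FAST t → push 81. Stack: [-19, 81]
BINARY_OP + → -19 + 81 = 62. Stack: [62]
STORE_FAST n → n=62. Stack: []
LOAD_FAST_LOAD_FAST n,b → push 62,9. Stack: [62, 9]
BINARY_OP % → 62 % 9 = 8. Stack: [8]
STORE_FAST s → s=8. Stack: []
LOAD_CONST → push 6. Stack: [6]
LOAD_FAST b → push 9. Stack: [6, 9]
BINARY_OP * → 6 * 9 = 54. Stack: [54]
LOAD_FAST_LOAD_FAST b,b → push 9,9. Stack: [54, 9, 9]
BINARY_OP & → 9 & 9 = 9. Stack: [54, 9]
BINARY_OP - → 54 - 9 = 45. Stack: [45]
STORE_FAST z → z=45. Stack: []
LOAD_CONST → push 0. Stack: [0]
LOAD_FAST a → push 28. Stack: [0, 28]
BINARY_OP - → 0 - 28 = -28. Stack: [-28]
STORE_FAST m → m=-28. Stack: []
LOAD_FAST_LOAD_FAST m,z → push -28,45. Stack: [-28, 45]
BINARY_OP - → -28 - 45 = -73. Stack: [-73]
RETURN_VALUE → return -73.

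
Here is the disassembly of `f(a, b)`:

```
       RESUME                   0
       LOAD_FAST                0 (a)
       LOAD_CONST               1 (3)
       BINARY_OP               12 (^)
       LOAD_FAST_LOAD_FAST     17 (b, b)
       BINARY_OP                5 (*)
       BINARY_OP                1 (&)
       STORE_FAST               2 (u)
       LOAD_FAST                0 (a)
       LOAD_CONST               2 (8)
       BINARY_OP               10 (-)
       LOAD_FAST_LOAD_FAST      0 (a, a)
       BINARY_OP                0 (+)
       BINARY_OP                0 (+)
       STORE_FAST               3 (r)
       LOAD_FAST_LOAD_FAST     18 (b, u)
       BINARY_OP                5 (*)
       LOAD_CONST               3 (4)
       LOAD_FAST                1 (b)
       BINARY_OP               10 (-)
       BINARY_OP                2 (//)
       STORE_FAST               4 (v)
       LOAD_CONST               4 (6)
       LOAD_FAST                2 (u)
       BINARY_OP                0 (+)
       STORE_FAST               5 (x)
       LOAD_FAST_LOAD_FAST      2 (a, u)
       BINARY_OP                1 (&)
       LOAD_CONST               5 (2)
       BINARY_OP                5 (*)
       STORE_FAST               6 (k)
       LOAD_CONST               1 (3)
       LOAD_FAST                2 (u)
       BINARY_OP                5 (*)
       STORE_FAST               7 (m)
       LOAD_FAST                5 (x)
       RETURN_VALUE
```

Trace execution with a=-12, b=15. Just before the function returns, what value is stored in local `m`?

675

LOAD_FAST a → push -12. Stack: [-12]
LOAD_CONST → push 3. Stack: [-12, 3]
BINARY_OP ^ → -12 ^ 3 = -9. Stack: [-9]
LOAD_FAST_LOAD_FAST b,b → push 15,15. Stack: [-9, 15, 15]
BINARY_OP * → 15 * 15 = 225. Stack: [-9, 225]
BINARY_OP & → -9 & 225 = 225. Stack: [225]
STORE_FAST u → u=225. Stack: []
LOAD_FAST a → push -12. Stack: [-12]
LOAD_CONST → push 8. Stack: [-12, 8]
BINARY_OP - → -12 - 8 = -20. Stack: [-20]
LOAD_FAST_LOAD_FAST a,a → push -12,-12. Stack: [-20, -12, -12]
BINARY_OP + → -12 + -12 = -24. Stack: [-20, -24]
BINARY_OP + → -20 + -24 = -44. Stack: [-44]
STORE_FAST r → r=-44. Stack: []
LOAD_FAST_LOAD_FAST b,u → push 15,225. Stack: [15, 225]
BINARY_OP * → 15 * 225 = 3375. Stack: [3375]
LOAD_CONST → push 4. Stack: [3375, 4]
LOAD_FAST b → push 15. Stack: [3375, 4, 15]
BINARY_OP - → 4 - 15 = -11. Stack: [3375, -11]
BINARY_OP // → 3375 // -11 = -307. Stack: [-307]
STORE_FAST v → v=-307. Stack: []
LOAD_CONST → push 6. Stack: [6]
LOAD_FAST u → push 225. Stack: [6, 225]
BINARY_OP + → 6 + 225 = 231. Stack: [231]
STORE_FAST x → x=231. Stack: []
LOAD_FAST_LOAD_FAST a,u → push -12,225. Stack: [-12, 225]
BINARY_OP & → -12 & 225 = 224. Stack: [224]
LOAD_CONST → push 2. Stack: [224, 2]
BINARY_OP * → 224 * 2 = 448. Stack: [448]
STORE_FAST k → k=448. Stack: []
LOAD_CONST → push 3. Stack: [3]
LOAD_FAST u → push 225. Stack: [3, 225]
BINARY_OP * → 3 * 225 = 675. Stack: [675]
STORE_FAST m → m=675. Stack: []
LOAD_FAST x → push 231. Stack: [231]
RETURN_VALUE → return 231.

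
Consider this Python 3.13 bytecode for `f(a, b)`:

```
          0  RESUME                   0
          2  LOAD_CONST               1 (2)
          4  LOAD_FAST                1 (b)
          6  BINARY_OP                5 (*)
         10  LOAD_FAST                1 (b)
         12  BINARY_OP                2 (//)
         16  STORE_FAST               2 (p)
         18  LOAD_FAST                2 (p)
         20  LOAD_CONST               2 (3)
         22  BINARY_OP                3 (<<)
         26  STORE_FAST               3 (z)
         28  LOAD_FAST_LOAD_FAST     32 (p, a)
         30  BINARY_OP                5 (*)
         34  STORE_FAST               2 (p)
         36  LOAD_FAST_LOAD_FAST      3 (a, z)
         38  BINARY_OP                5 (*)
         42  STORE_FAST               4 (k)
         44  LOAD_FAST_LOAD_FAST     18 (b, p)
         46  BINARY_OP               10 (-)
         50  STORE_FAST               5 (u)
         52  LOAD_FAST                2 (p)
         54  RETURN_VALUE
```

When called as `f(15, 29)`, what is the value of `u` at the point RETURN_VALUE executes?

-1

LOAD_CONST → push 2. Stack: [2]
LOAD_FAST b → push 29. Stack: [2, 29]
BINARY_OP * → 2 * 29 = 58. Stack: [58]
LOAD_FAST b → push 29. Stack: [58, 29]
BINARY_OP // → 58 // 29 = 2. Stack: [2]
STORE_FAST p → p=2. Stack: []
LOAD_FAST p → push 2. Stack: [2]
LOAD_CONST → push 3. Stack: [2, 3]
BINARY_OP << → 2 << 3 = 16. Stack: [16]
STORE_FAST z → z=16. Stack: []
LOAD_FAST_LOAD_FAST p,a → push 2,15. Stack: [2, 15]
BINARY_OP * → 2 * 15 = 30. Stack: [30]
STORE_FAST p → p=30. Stack: []
LOAD_FAST_LOAD_FAST a,z → push 15,16. Stack: [15, 16]
BINARY_OP * → 15 * 16 = 240. Stack: [240]
STORE_FAST k → k=240. Stack: []
LOAD_FAST_LOAD_FAST b,p → push 29,30. Stack: [29, 30]
BINARY_OP - → 29 - 30 = -1. Stack: [-1]
STORE_FAST u → u=-1. Stack: []
LOAD_FAST p → push 30. Stack: [30]
RETURN_VALUE → return 30.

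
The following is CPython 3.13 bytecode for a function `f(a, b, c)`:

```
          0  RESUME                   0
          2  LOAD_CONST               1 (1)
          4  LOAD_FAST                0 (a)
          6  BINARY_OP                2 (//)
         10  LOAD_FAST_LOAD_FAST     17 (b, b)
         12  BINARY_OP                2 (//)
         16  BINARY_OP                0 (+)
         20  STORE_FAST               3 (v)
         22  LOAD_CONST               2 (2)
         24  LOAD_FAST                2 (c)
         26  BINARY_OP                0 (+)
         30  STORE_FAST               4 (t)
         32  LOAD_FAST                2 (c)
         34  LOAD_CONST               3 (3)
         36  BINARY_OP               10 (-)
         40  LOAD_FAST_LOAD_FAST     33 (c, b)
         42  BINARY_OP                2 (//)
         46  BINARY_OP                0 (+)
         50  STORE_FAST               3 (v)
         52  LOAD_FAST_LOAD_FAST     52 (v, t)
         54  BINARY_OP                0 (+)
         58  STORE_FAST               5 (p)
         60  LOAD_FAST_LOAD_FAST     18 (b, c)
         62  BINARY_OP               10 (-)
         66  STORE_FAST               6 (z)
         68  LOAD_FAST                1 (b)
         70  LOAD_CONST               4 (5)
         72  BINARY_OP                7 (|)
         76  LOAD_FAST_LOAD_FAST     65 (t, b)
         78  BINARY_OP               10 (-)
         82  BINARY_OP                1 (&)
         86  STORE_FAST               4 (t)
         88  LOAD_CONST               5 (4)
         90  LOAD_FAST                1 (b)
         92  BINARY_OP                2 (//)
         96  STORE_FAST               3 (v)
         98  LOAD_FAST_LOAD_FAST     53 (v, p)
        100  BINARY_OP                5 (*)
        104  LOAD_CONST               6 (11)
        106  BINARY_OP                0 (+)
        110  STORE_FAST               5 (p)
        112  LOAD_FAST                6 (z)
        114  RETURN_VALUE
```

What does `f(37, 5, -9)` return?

14

LOAD_CONST → push 1. Stack: [1]
LOAD_FAST a → push 37. Stack: [1, 37]
BINARY_OP // → 1 // 37 = 0. Stack: [0]
LOAD_FAST_LOAD_FAST b,b → push 5,5. Stack: [0, 5, 5]
BINARY_OP // → 5 // 5 = 1. Stack: [0, 1]
BINARY_OP + → 0 + 1 = 1. Stack: [1]
STORE_FAST v → v=1. Stack: []
LOAD_CONST → push 2. Stack: [2]
LOAD_FAST c → push -9. Stack: [2, -9]
BINARY_OP + → 2 + -9 = -7. Stack: [-7]
STORE_FAST t → t=-7. Stack: []
LOAD_FAST c → push -9. Stack: [-9]
LOAD_CONST → push 3. Stack: [-9, 3]
BINARY_OP - → -9 - 3 = -12. Stack: [-12]
LOAD_FAST_LOAD_FAST c,b → push -9,5. Stack: [-12, -9, 5]
BINARY_OP // → -9 // 5 = -2. Stack: [-12, -2]
BINARY_OP + → -12 + -2 = -14. Stack: [-14]
STORE_FAST v → v=-14. Stack: []
LOAD_FAST_LOAD_FAST v,t → push -14,-7. Stack: [-14, -7]
BINARY_OP + → -14 + -7 = -21. Stack: [-21]
STORE_FAST p → p=-21. Stack: []
LOAD_FAST_LOAD_FAST b,c → push 5,-9. Stack: [5, -9]
BINARY_OP - → 5 - -9 = 14. Stack: [14]
STORE_FAST z → z=14. Stack: []
LOAD_FAST b → push 5. Stack: [5]
LOAD_CONST → push 5. Stack: [5, 5]
BINARY_OP | → 5 | 5 = 5. Stack: [5]
LOAD_FAST_LOAD_FAST t,b → push -7,5. Stack: [5, -7, 5]
BINARY_OP - → -7 - 5 = -12. Stack: [5, -12]
BINARY_OP & → 5 & -12 = 4. Stack: [4]
STORE_FAST t → t=4. Stack: []
LOAD_CONST → push 4. Stack: [4]
LOAD_FAST b → push 5. Stack: [4, 5]
BINARY_OP // → 4 // 5 = 0. Stack: [0]
STORE_FAST v → v=0. Stack: []
LOAD_FAST_LOAD_FAST v,p → push 0,-21. Stack: [0, -21]
BINARY_OP * → 0 * -21 = 0. Stack: [0]
LOAD_CONST → push 11. Stack: [0, 11]
BINARY_OP + → 0 + 11 = 11. Stack: [11]
STORE_FAST p → p=11. Stack: []
LOAD_FAST z → push 14. Stack: [14]
RETURN_VALUE → return 14.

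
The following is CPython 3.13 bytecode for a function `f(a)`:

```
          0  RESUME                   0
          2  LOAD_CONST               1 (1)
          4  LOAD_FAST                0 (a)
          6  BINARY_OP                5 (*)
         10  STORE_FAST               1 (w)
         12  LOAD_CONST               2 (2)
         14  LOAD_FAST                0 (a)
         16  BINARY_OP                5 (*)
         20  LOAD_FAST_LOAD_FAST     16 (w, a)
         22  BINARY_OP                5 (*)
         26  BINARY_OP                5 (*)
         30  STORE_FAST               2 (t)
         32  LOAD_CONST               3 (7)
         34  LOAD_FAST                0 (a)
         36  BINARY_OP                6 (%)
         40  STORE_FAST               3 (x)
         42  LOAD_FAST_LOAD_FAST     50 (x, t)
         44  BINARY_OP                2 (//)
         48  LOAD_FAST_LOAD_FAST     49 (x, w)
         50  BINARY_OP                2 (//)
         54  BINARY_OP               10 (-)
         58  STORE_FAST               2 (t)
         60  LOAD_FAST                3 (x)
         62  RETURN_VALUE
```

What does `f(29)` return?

LOAD_CONST → push 1. Stack: [1]
LOAD_FAST a → push 29. Stack: [1, 29]
BINARY_OP * → 1 * 29 = 29. Stack: [29]
STORE_FAST w → w=29. Stack: []
LOAD_CONST → push 2. Stack: [2]
LOAD_FAST a → push 29. Stack: [2, 29]
BINARY_OP * → 2 * 29 = 58. Stack: [58]
LOAD_FAST_LOAD_FAST w,a → push 29,29. Stack: [58, 29, 29]
BINARY_OP * → 29 * 29 = 841. Stack: [58, 841]
BINARY_OP * → 58 * 841 = 48778. Stack: [48778]
STORE_FAST t → t=48778. Stack: []
LOAD_CONST → push 7. Stack: [7]
LOAD_FAST a → push 29. Stack: [7, 29]
BINARY_OP % → 7 % 29 = 7. Stack: [7]
STORE_FAST x → x=7. Stack: []
LOAD_FAST_LOAD_FAST x,t → push 7,48778. Stack: [7, 48778]
BINARY_OP // → 7 // 48778 = 0. Stack: [0]
LOAD_FAST_LOAD_FAST x,w → push 7,29. Stack: [0, 7, 29]
BINARY_OP // → 7 // 29 = 0. Stack: [0, 0]
BINARY_OP - → 0 - 0 = 0. Stack: [0]
STORE_FAST t → t=0. Stack: []
LOAD_FAST x → push 7. Stack: [7]
RETURN_VALUE → return 7.

7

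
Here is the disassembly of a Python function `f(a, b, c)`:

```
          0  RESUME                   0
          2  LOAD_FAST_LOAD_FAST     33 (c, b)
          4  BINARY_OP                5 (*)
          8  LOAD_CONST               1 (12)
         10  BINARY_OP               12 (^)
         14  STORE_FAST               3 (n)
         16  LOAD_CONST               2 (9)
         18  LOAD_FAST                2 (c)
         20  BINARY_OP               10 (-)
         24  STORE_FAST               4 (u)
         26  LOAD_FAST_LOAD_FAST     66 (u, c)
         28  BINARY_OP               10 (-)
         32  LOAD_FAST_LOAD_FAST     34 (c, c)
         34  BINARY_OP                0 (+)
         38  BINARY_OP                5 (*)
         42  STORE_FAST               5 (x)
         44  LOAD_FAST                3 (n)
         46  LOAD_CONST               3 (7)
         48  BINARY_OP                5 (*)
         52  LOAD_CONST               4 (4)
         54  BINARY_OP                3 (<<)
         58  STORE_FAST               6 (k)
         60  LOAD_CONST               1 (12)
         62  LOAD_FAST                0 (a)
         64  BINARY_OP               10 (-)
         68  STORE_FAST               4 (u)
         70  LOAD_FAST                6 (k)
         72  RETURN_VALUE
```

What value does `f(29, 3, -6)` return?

-3360

LOAD_FAST_LOAD_FAST c,b → push -6,3. Stack: [-6, 3]
BINARY_OP * → -6 * 3 = -18. Stack: [-18]
LOAD_CONST → push 12. Stack: [-18, 12]
BINARY_OP ^ → -18 ^ 12 = -30. Stack: [-30]
STORE_FAST n → n=-30. Stack: []
LOAD_CONST → push 9. Stack: [9]
LOAD_FAST c → push -6. Stack: [9, -6]
BINARY_OP - → 9 - -6 = 15. Stack: [15]
STORE_FAST u → u=15. Stack: []
LOAD_FAST_LOAD_FAST u,c → push 15,-6. Stack: [15, -6]
BINARY_OP - → 15 - -6 = 21. Stack: [21]
LOAD_FAST_LOAD_FAST c,c → push -6,-6. Stack: [21, -6, -6]
BINARY_OP + → -6 + -6 = -12. Stack: [21, -12]
BINARY_OP * → 21 * -12 = -252. Stack: [-252]
STORE_FAST x → x=-252. Stack: []
LOAD_FAST n → push -30. Stack: [-30]
LOAD_CONST → push 7. Stack: [-30, 7]
BINARY_OP * → -30 * 7 = -210. Stack: [-210]
LOAD_CONST → push 4. Stack: [-210, 4]
BINARY_OP << → -210 << 4 = -3360. Stack: [-3360]
STORE_FAST k → k=-3360. Stack: []
LOAD_CONST → push 12. Stack: [12]
LOAD_FAST a → push 29. Stack: [12, 29]
BINARY_OP - → 12 - 29 = -17. Stack: [-17]
STORE_FAST u → u=-17. Stack: []
LOAD_FAST k → push -3360. Stack: [-3360]
RETURN_VALUE → return -3360.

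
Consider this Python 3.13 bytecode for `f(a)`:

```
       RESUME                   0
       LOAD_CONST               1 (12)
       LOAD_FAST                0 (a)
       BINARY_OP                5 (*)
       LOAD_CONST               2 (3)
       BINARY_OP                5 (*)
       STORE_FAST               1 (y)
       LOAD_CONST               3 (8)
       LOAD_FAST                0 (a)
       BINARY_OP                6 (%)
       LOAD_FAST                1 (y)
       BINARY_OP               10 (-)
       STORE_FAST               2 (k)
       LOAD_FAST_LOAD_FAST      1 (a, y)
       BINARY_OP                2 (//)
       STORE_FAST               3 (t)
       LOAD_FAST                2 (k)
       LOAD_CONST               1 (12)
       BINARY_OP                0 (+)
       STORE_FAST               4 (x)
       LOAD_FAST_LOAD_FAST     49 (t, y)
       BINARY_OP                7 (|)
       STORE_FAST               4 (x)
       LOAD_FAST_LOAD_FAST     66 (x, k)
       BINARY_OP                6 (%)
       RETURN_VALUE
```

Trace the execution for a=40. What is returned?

-1424

LOAD_CONST → push 12. Stack: [12]
LOAD_FAST a → push 40. Stack: [12, 40]
BINARY_OP * → 12 * 40 = 480. Stack: [480]
LOAD_CONST → push 3. Stack: [480, 3]
BINARY_OP * → 480 * 3 = 1440. Stack: [1440]
STORE_FAST y → y=1440. Stack: []
LOAD_CONST → push 8. Stack: [8]
LOAD_FAST a → push 40. Stack: [8, 40]
BINARY_OP % → 8 % 40 = 8. Stack: [8]
LOAD_FAST y → push 1440. Stack: [8, 1440]
BINARY_OP - → 8 - 1440 = -1432. Stack: [-1432]
STORE_FAST k → k=-1432. Stack: []
LOAD_FAST_LOAD_FAST a,y → push 40,1440. Stack: [40, 1440]
BINARY_OP // → 40 // 1440 = 0. Stack: [0]
STORE_FAST t → t=0. Stack: []
LOAD_FAST k → push -1432. Stack: [-1432]
LOAD_CONST → push 12. Stack: [-1432, 12]
BINARY_OP + → -1432 + 12 = -1420. Stack: [-1420]
STORE_FAST x → x=-1420. Stack: []
LOAD_FAST_LOAD_FAST t,y → push 0,1440. Stack: [0, 1440]
BINARY_OP | → 0 | 1440 = 1440. Stack: [1440]
STORE_FAST x → x=1440. Stack: []
LOAD_FAST_LOAD_FAST x,k → push 1440,-1432. Stack: [1440, -1432]
BINARY_OP % → 1440 % -1432 = -1424. Stack: [-1424]
RETURN_VALUE → return -1424.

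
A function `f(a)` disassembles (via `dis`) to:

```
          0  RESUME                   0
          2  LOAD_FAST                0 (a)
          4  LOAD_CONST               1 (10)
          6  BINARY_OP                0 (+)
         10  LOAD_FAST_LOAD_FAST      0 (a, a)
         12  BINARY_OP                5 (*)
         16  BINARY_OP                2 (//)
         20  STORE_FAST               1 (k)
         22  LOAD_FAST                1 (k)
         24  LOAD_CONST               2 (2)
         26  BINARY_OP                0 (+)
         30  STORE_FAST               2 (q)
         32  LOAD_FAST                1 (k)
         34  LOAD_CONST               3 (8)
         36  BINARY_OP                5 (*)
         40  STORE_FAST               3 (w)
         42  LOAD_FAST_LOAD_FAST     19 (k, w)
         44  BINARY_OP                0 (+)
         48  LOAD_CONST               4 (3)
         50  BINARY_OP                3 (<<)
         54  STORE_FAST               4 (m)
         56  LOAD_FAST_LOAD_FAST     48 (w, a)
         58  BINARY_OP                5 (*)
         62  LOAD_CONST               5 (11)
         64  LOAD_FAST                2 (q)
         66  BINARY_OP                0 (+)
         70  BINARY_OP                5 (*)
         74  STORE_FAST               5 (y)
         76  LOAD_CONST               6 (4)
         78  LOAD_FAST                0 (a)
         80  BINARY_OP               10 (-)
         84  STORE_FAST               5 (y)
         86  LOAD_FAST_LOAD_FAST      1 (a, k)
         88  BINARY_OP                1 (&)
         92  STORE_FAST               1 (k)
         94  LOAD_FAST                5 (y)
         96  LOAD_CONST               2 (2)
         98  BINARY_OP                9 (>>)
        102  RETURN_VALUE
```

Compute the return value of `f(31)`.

-7

LOAD_FAST a → push 31. Stack: [31]
LOAD_CONST → push 10. Stack: [31, 10]
BINARY_OP + → 31 + 10 = 41. Stack: [41]
LOAD_FAST_LOAD_FAST a,a → push 31,31. Stack: [41, 31, 31]
BINARY_OP * → 31 * 31 = 961. Stack: [41, 961]
BINARY_OP // → 41 // 961 = 0. Stack: [0]
STORE_FAST k → k=0. Stack: []
LOAD_FAST k → push 0. Stack: [0]
LOAD_CONST → push 2. Stack: [0, 2]
BINARY_OP + → 0 + 2 = 2. Stack: [2]
STORE_FAST q → q=2. Stack: []
LOAD_FAST k → push 0. Stack: [0]
LOAD_CONST → push 8. Stack: [0, 8]
BINARY_OP * → 0 * 8 = 0. Stack: [0]
STORE_FAST w → w=0. Stack: []
LOAD_FAST_LOAD_FAST k,w → push 0,0. Stack: [0, 0]
BINARY_OP + → 0 + 0 = 0. Stack: [0]
LOAD_CONST → push 3. Stack: [0, 3]
BINARY_OP << → 0 << 3 = 0. Stack: [0]
STORE_FAST m → m=0. Stack: []
LOAD_FAST_LOAD_FAST w,a → push 0,31. Stack: [0, 31]
BINARY_OP * → 0 * 31 = 0. Stack: [0]
LOAD_CONST → push 11. Stack: [0, 11]
LOAD_FAST q → push 2. Stack: [0, 11, 2]
BINARY_OP + → 11 + 2 = 13. Stack: [0, 13]
BINARY_OP * → 0 * 13 = 0. Stack: [0]
STORE_FAST y → y=0. Stack: []
LOAD_CONST → push 4. Stack: [4]
LOAD_FAST a → push 31. Stack: [4, 31]
BINARY_OP - → 4 - 31 = -27. Stack: [-27]
STORE_FAST y → y=-27. Stack: []
LOAD_FAST_LOAD_FAST a,k → push 31,0. Stack: [31, 0]
BINARY_OP & → 31 & 0 = 0. Stack: [0]
STORE_FAST k → k=0. Stack: []
LOAD_FAST y → push -27. Stack: [-27]
LOAD_CONST → push 2. Stack: [-27, 2]
BINARY_OP >> → -27 >> 2 = -7. Stack: [-7]
RETURN_VALUE → return -7.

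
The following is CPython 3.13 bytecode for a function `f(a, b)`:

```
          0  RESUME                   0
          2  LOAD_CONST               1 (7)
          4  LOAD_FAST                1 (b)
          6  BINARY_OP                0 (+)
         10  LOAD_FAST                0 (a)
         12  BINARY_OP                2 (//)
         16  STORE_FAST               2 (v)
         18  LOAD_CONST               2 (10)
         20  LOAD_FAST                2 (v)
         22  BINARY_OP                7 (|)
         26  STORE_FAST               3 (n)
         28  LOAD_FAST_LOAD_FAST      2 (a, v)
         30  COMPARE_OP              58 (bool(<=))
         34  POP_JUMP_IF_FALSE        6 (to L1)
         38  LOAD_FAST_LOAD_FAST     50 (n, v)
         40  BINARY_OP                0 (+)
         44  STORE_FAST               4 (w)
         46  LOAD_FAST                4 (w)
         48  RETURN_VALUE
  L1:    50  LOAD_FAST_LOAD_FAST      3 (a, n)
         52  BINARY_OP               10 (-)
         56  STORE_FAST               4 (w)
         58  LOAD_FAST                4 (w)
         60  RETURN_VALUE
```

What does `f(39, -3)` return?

29

LOAD_CONST → push 7. Stack: [7]
LOAD_FAST b → push -3. Stack: [7, -3]
BINARY_OP + → 7 + -3 = 4. Stack: [4]
LOAD_FAST a → push 39. Stack: [4, 39]
BINARY_OP // → 4 // 39 = 0. Stack: [0]
STORE_FAST v → v=0. Stack: []
LOAD_CONST → push 10. Stack: [10]
LOAD_FAST v → push 0. Stack: [10, 0]
BINARY_OP | → 10 | 0 = 10. Stack: [10]
STORE_FAST n → n=10. Stack: []
LOAD_FAST_LOAD_FAST a,v → push 39,0. Stack: [39, 0]
COMPARE_OP bool(<=) → 39 vs 0 = False. Stack: [False]
POP_JUMP_IF_FALSE → pop False; jump. Stack: []
LOAD_FAST_LOAD_FAST a,n → push 39,10. Stack: [39, 10]
BINARY_OP - → 39 - 10 = 29. Stack: [29]
STORE_FAST w → w=29. Stack: []
LOAD_FAST w → push 29. Stack: [29]
RETURN_VALUE → return 29.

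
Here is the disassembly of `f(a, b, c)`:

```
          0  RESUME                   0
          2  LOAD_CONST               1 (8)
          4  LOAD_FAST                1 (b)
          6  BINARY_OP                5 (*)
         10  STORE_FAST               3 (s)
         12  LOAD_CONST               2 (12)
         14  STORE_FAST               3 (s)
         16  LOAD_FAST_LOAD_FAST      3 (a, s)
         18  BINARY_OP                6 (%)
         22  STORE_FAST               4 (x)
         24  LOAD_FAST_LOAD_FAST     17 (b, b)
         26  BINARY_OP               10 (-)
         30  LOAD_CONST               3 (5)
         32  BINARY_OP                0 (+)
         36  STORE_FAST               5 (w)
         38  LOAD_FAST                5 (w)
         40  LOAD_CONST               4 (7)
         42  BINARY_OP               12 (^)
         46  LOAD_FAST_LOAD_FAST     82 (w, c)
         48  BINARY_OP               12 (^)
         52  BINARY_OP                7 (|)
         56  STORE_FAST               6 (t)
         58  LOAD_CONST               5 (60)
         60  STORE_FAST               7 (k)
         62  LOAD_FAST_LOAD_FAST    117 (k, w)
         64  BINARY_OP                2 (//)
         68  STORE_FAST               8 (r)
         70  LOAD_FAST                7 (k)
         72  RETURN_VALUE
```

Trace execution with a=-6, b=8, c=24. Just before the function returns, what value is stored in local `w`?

5

LOAD_CONST → push 8. Stack: [8]
LOAD_FAST b → push 8. Stack: [8, 8]
BINARY_OP * → 8 * 8 = 64. Stack: [64]
STORE_FAST s → s=64. Stack: []
LOAD_CONST → push 12. Stack: [12]
STORE_FAST s → s=12. Stack: []
LOAD_FAST_LOAD_FAST a,s → push -6,12. Stack: [-6, 12]
BINARY_OP % → -6 % 12 = 6. Stack: [6]
STORE_FAST x → x=6. Stack: []
LOAD_FAST_LOAD_FAST b,b → push 8,8. Stack: [8, 8]
BINARY_OP - → 8 - 8 = 0. Stack: [0]
LOAD_CONST → push 5. Stack: [0, 5]
BINARY_OP + → 0 + 5 = 5. Stack: [5]
STORE_FAST w → w=5. Stack: []
LOAD_FAST w → push 5. Stack: [5]
LOAD_CONST → push 7. Stack: [5, 7]
BINARY_OP ^ → 5 ^ 7 = 2. Stack: [2]
LOAD_FAST_LOAD_FAST w,c → push 5,24. Stack: [2, 5, 24]
BINARY_OP ^ → 5 ^ 24 = 29. Stack: [2, 29]
BINARY_OP | → 2 | 29 = 31. Stack: [31]
STORE_FAST t → t=31. Stack: []
LOAD_CONST → push 60. Stack: [60]
STORE_FAST k → k=60. Stack: []
LOAD_FAST_LOAD_FAST k,w → push 60,5. Stack: [60, 5]
BINARY_OP // → 60 // 5 = 12. Stack: [12]
STORE_FAST r → r=12. Stack: []
LOAD_FAST k → push 60. Stack: [60]
RETURN_VALUE → return 60.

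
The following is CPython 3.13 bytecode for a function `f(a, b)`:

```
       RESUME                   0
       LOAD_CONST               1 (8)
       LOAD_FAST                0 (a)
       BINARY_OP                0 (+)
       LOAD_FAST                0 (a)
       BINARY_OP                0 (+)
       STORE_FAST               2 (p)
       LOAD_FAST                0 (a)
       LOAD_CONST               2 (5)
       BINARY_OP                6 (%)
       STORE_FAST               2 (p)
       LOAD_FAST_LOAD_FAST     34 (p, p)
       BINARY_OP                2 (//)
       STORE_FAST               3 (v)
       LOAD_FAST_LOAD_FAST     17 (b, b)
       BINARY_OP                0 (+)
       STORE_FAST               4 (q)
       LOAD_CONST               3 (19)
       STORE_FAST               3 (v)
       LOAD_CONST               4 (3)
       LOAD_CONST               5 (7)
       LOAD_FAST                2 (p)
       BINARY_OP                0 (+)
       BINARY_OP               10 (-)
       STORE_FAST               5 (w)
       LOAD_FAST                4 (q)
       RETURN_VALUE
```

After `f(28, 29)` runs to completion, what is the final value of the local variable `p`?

LOAD_CONST → push 8. Stack: [8]
LOAD_FAST a → push 28. Stack: [8, 28]
BINARY_OP + → 8 + 28 = 36. Stack: [36]
LOAD_FAST a → push 28. Stack: [36, 28]
BINARY_OP + → 36 + 28 = 64. Stack: [64]
STORE_FAST p → p=64. Stack: []
LOAD_FAST a → push 28. Stack: [28]
LOAD_CONST → push 5. Stack: [28, 5]
BINARY_OP % → 28 % 5 = 3. Stack: [3]
STORE_FAST p → p=3. Stack: []
LOAD_FAST_LOAD_FAST p,p → push 3,3. Stack: [3, 3]
BINARY_OP // → 3 // 3 = 1. Stack: [1]
STORE_FAST v → v=1. Stack: []
LOAD_FAST_LOAD_FAST b,b → push 29,29. Stack: [29, 29]
BINARY_OP + → 29 + 29 = 58. Stack: [58]
STORE_FAST q → q=58. Stack: []
LOAD_CONST → push 19. Stack: [19]
STORE_FAST v → v=19. Stack: []
LOAD_CONST → push 3. Stack: [3]
LOAD_CONST → push 7. Stack: [3, 7]
LOAD_FAST p → push 3. Stack: [3, 7, 3]
BINARY_OP + → 7 + 3 = 10. Stack: [3, 10]
BINARY_OP - → 3 - 10 = -7. Stack: [-7]
STORE_FAST w → w=-7. Stack: []
LOAD_FAST q → push 58. Stack: [58]
RETURN_VALUE → return 58.

3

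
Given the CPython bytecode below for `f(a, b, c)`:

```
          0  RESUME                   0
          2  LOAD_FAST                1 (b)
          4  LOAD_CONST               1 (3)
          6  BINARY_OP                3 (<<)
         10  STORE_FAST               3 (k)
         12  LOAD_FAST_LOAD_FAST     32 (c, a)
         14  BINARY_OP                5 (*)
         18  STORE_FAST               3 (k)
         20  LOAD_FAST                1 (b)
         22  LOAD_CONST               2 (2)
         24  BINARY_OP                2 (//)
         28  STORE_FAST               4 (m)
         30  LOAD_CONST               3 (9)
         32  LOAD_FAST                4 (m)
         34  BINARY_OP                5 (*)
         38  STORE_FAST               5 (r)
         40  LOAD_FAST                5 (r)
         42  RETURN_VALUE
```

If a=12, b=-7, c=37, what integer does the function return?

-36

LOAD_FAST b → push -7. Stack: [-7]
LOAD_CONST → push 3. Stack: [-7, 3]
BINARY_OP << → -7 << 3 = -56. Stack: [-56]
STORE_FAST k → k=-56. Stack: []
LOAD_FAST_LOAD_FAST c,a → push 37,12. Stack: [37, 12]
BINARY_OP * → 37 * 12 = 444. Stack: [444]
STORE_FAST k → k=444. Stack: []
LOAD_FAST b → push -7. Stack: [-7]
LOAD_CONST → push 2. Stack: [-7, 2]
BINARY_OP // → -7 // 2 = -4. Stack: [-4]
STORE_FAST m → m=-4. Stack: []
LOAD_CONST → push 9. Stack: [9]
LOAD_FAST m → push -4. Stack: [9, -4]
BINARY_OP * → 9 * -4 = -36. Stack: [-36]
STORE_FAST r → r=-36. Stack: []
LOAD_FAST r → push -36. Stack: [-36]
RETURN_VALUE → return -36.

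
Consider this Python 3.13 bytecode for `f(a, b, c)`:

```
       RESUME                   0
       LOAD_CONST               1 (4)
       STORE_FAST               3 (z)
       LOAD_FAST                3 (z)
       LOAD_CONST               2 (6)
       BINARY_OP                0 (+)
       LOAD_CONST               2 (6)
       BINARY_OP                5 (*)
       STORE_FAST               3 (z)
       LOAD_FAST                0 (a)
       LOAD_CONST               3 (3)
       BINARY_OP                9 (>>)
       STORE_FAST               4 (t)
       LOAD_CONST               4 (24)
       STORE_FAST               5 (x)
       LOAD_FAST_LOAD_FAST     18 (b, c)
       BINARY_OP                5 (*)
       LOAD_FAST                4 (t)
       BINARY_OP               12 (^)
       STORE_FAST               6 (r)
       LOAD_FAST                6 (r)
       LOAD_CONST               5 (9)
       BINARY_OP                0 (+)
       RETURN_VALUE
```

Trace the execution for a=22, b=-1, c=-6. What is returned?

13

LOAD_CONST → push 4. Stack: [4]
STORE_FAST z → z=4. Stack: []
LOAD_FAST z → push 4. Stack: [4]
LOAD_CONST → push 6. Stack: [4, 6]
BINARY_OP + → 4 + 6 = 10. Stack: [10]
LOAD_CONST → push 6. Stack: [10, 6]
BINARY_OP * → 10 * 6 = 60. Stack: [60]
STORE_FAST z → z=60. Stack: []
LOAD_FAST a → push 22. Stack: [22]
LOAD_CONST → push 3. Stack: [22, 3]
BINARY_OP >> → 22 >> 3 = 2. Stack: [2]
STORE_FAST t → t=2. Stack: []
LOAD_CONST → push 24. Stack: [24]
STORE_FAST x → x=24. Stack: []
LOAD_FAST_LOAD_FAST b,c → push -1,-6. Stack: [-1, -6]
BINARY_OP * → -1 * -6 = 6. Stack: [6]
LOAD_FAST t → push 2. Stack: [6, 2]
BINARY_OP ^ → 6 ^ 2 = 4. Stack: [4]
STORE_FAST r → r=4. Stack: []
LOAD_FAST r → push 4. Stack: [4]
LOAD_CONST → push 9. Stack: [4, 9]
BINARY_OP + → 4 + 9 = 13. Stack: [13]
RETURN_VALUE → return 13.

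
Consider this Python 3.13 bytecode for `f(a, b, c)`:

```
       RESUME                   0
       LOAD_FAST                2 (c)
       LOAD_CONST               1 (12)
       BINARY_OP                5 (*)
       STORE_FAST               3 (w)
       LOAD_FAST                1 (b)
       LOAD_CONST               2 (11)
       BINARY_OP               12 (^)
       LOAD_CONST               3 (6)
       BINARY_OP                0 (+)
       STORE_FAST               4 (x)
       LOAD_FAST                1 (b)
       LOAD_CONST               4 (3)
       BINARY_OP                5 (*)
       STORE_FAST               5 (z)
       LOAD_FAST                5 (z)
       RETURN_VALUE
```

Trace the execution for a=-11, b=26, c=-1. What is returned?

78

LOAD_FAST c → push -1. Stack: [-1]
LOAD_CONST → push 12. Stack: [-1, 12]
BINARY_OP * → -1 * 12 = -12. Stack: [-12]
STORE_FAST w → w=-12. Stack: []
LOAD_FAST b → push 26. Stack: [26]
LOAD_CONST → push 11. Stack: [26, 11]
BINARY_OP ^ → 26 ^ 11 = 17. Stack: [17]
LOAD_CONST → push 6. Stack: [17, 6]
BINARY_OP + → 17 + 6 = 23. Stack: [23]
STORE_FAST x → x=23. Stack: []
LOAD_FAST b → push 26. Stack: [26]
LOAD_CONST → push 3. Stack: [26, 3]
BINARY_OP * → 26 * 3 = 78. Stack: [78]
STORE_FAST z → z=78. Stack: []
LOAD_FAST z → push 78. Stack: [78]
RETURN_VALUE → return 78.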